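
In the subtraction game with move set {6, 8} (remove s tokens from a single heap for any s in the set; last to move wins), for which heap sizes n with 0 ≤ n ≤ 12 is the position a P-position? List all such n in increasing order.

0, 1, 2, 3, 4, 5

Build the Grundy sequence with g(k) = mex{g(k−s) : s ∈ {6, 8}, s ≤ k}:
g(0) = mex{} = 0
g(1) = mex{} = 0
g(2) = mex{} = 0
g(3) = mex{} = 0
g(4) = mex{} = 0
g(5) = mex{} = 0
g(6) = mex{0} = 1
g(7) = mex{0} = 1
g(8) = mex{0} = 1
g(9) = mex{0} = 1
g(10) = mex{0} = 1
g(11) = mex{0} = 1
g(12) = mex{0,1} = 2
The P-positions (g = 0) in 0..12 are 0, 1, 2, 3, 4, 5.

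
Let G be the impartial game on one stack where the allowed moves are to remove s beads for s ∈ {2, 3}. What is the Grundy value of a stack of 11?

0

Grundy values for subtraction set {2, 3}:
k:     0  1  2  3  4  5  6  7  8  9 10 11
g(k):  0  0  1  1  2  0  0  1  1  2  0  0
So g(11) = 0.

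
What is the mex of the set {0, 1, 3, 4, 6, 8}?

The values 0, 1 are all present; 2 is the first non-negative integer missing from the set.

2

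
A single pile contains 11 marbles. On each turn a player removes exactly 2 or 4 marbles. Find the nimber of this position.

2

Build the Grundy sequence with g(k) = mex{g(k−s) : s ∈ {2, 4}, s ≤ k}:
g(0) = mex{} = 0
g(1) = mex{} = 0
g(2) = mex{0} = 1
g(3) = mex{0} = 1
g(4) = mex{0,1} = 2
g(5) = mex{0,1} = 2
g(6) = mex{1,2} = 0
g(7) = mex{1,2} = 0
g(8) = mex{0,2} = 1
g(9) = mex{0,2} = 1
g(10) = mex{0,1} = 2
g(11) = mex{0,1} = 2
So g(11) = 2.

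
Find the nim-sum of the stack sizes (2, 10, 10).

Nim-sum: 2 XOR 10 XOR 10 = 2.

2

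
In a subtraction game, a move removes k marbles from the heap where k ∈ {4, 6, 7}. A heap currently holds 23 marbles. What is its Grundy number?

Grundy values for subtraction set {4, 6, 7}:
k:     0  1  2  3  4  5  6  7  8  9 10 11 12 13 14 15 16 17 18 19 20 21 22 23
g(k):  0  0  0  0  1  1  1  1  2  2  2  0  0  0  0  1  1  1  1  2  2  2  0  0
So g(23) = 0.

0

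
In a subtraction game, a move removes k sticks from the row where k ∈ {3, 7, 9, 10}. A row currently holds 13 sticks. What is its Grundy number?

2

Compute g(0), g(1), … for moves {3, 7, 9, 10}:
g(0) = mex{} = 0
g(1) = mex{} = 0
g(2) = mex{} = 0
g(3) = mex{0} = 1
g(4) = mex{0} = 1
g(5) = mex{0} = 1
g(6) = mex{1} = 0
g(7) = mex{0,1} = 2
g(8) = mex{0,1} = 2
g(9) = mex{0} = 1
g(10) = mex{0,1,2} = 3
g(11) = mex{0,1,2} = 3
g(12) = mex{0,1} = 2
g(13) = mex{0,1,3} = 2
So g(13) = 2.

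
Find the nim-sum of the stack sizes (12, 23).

27

Compute the nim-sum pairwise:
12 ^ 23 = 27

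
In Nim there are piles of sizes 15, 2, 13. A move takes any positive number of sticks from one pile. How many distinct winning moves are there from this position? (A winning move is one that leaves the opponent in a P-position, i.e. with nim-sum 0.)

0

Bitwise XOR of the heap sizes:
  1111  (15)
  0010  (2)
  1101  (13)
  ----
  0000  (0)
The nim-sum is already 0, so every move leaves a nonzero nim-sum — there are no winning moves.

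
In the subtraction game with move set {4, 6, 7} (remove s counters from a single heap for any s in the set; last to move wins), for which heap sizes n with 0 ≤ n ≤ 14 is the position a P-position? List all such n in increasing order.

Build the Grundy sequence with g(k) = mex{g(k−s) : s ∈ {4, 6, 7}, s ≤ k}:
k:     0  1  2  3  4  5  6  7  8  9 10 11 12 13 14
g(k):  0  0  0  0  1  1  1  1  2  2  2  0  0  0  0
The P-positions (g = 0) in 0..14 are 0, 1, 2, 3, 11, 12, 13, 14.

0, 1, 2, 3, 11, 12, 13, 14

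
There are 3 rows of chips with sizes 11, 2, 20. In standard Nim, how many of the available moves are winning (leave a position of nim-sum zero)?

Compute the nim-sum pairwise:
11 ⊕ 2 = 9
9 ⊕ 20 = 29
The overall nim-sum is X = 29. A row of size p has a winning move iff p XOR X < p (reduce it to p XOR X).
  11: 11 XOR 29 = 22 ≥ 11 — no move.
  2: 2 XOR 29 = 31 ≥ 2 — no move.
  20: 20 XOR 29 = 9 < 20 — winning move (to 9).
That gives 1 winning move.

1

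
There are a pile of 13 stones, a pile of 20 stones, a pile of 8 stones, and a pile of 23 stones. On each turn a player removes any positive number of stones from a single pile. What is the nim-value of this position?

Nim-sum: 13 XOR 20 XOR 8 XOR 23 = 6.

6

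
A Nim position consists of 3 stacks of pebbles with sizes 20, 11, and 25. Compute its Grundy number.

Bitwise XOR of the heap sizes:
  10100  (20)
  01011  (11)
  11001  (25)
  -----
  00110  (6)

6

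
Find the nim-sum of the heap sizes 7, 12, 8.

3

Compute the nim-sum pairwise:
7 ⊕ 12 = 11
11 ⊕ 8 = 3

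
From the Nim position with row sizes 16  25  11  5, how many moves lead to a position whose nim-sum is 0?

1

In binary:
  10000  (16)
  11001  (25)
  01011  (11)
  00101  (5)
  -----
  00111  (7)
The overall nim-sum is X = 7. A row of size p has a winning move iff p XOR X < p (reduce it to p XOR X).
  16: 16 XOR 7 = 23 ≥ 16 — no move.
  25: 25 XOR 7 = 30 ≥ 25 — no move.
  11: 11 XOR 7 = 12 ≥ 11 — no move.
  5: 5 XOR 7 = 2 < 5 — winning move (to 2).
That gives 1 winning move.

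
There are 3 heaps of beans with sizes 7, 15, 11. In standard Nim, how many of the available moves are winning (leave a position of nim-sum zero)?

3

Compute the nim-sum pairwise:
7 ^ 15 = 8
8 ^ 11 = 3
The overall nim-sum is X = 3. A heap of size p has a winning move iff p XOR X < p (reduce it to p XOR X).
  7: 7 XOR 3 = 4 < 7 — winning move (to 4).
  15: 15 XOR 3 = 12 < 15 — winning move (to 12).
  11: 11 XOR 3 = 8 < 11 — winning move (to 8).
That gives 3 winning moves.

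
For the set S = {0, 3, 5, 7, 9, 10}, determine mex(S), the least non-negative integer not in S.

1

0 is in the set but 1 is not, so the mex is 1.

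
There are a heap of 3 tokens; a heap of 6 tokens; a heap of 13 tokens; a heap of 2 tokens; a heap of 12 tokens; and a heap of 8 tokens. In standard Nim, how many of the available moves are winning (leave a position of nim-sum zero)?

Compute the nim-sum pairwise:
3 ^ 6 = 5
5 ^ 13 = 8
8 ^ 2 = 10
10 ^ 12 = 6
6 ^ 8 = 14
The overall nim-sum is X = 14. A heap of size p has a winning move iff p XOR X < p (reduce it to p XOR X).
  3: 3 XOR 14 = 13 ≥ 3 — no move.
  6: 6 XOR 14 = 8 ≥ 6 — no move.
  13: 13 XOR 14 = 3 < 13 — winning move (to 3).
  2: 2 XOR 14 = 12 ≥ 2 — no move.
  12: 12 XOR 14 = 2 < 12 — winning move (to 2).
  8: 8 XOR 14 = 6 < 8 — winning move (to 6).
That gives 3 winning moves.

3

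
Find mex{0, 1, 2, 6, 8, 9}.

3

The values 0, 1, 2 are all present; 3 is the first non-negative integer missing from the set.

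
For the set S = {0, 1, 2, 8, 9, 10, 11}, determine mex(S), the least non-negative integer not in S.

3

The values 0, 1, 2 are all present; 3 is the first non-negative integer missing from the set.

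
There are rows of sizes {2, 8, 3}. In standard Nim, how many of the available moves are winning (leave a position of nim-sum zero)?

1

Bitwise XOR of the heap sizes:
  0010  (2)
  1000  (8)
  0011  (3)
  ----
  1001  (9)
The overall nim-sum is X = 9. A row of size p has a winning move iff p XOR X < p (reduce it to p XOR X).
  2: 2 XOR 9 = 11 ≥ 2 — no move.
  8: 8 XOR 9 = 1 < 8 — winning move (to 1).
  3: 3 XOR 9 = 10 ≥ 3 — no move.
That gives 1 winning move.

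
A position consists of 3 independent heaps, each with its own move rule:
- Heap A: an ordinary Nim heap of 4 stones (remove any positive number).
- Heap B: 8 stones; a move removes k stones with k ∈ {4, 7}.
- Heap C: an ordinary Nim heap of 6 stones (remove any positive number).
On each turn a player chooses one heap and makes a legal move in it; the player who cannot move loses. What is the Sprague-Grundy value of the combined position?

0

Heap A is a plain Nim heap of size 4, so its Grundy value is 4.
For heap B, compute g(0), g(1), … with moves {4, 7}:
g(0) = mex{} = 0
g(1) = mex{} = 0
g(2) = mex{} = 0
g(3) = mex{} = 0
g(4) = mex{0} = 1
g(5) = mex{0} = 1
g(6) = mex{0} = 1
g(7) = mex{0} = 1
g(8) = mex{0,1} = 2
So g(8) = 2.
Heap C is a plain Nim heap of size 6, so its Grundy value is 6.
The value of a disjunctive sum is the nim-sum of the parts.
Combined value = 4 ⊕ 2 ⊕ 6 = 0.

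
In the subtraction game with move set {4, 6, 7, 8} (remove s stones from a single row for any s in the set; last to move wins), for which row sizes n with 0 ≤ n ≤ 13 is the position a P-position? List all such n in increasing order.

Build the Grundy sequence with g(k) = mex{g(k−s) : s ∈ {4, 6, 7, 8}, s ≤ k}:
g(0) = mex{} = 0
g(1) = mex{} = 0
g(2) = mex{} = 0
g(3) = mex{} = 0
g(4) = mex{0} = 1
g(5) = mex{0} = 1
g(6) = mex{0} = 1
g(7) = mex{0} = 1
g(8) = mex{0,1} = 2
g(9) = mex{0,1} = 2
g(10) = mex{0,1} = 2
g(11) = mex{0,1} = 2
g(12) = mex{1,2} = 0
g(13) = mex{1,2} = 0
The P-positions (g = 0) in 0..13 are 0, 1, 2, 3, 12, 13.

0, 1, 2, 3, 12, 13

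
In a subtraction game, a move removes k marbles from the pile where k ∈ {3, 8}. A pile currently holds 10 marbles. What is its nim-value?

Build the Grundy sequence with g(k) = mex{g(k−s) : s ∈ {3, 8}, s ≤ k}:
k:     0  1  2  3  4  5  6  7  8  9 10
g(k):  0  0  0  1  1  1  0  0  2  1  1
So g(10) = 1.

1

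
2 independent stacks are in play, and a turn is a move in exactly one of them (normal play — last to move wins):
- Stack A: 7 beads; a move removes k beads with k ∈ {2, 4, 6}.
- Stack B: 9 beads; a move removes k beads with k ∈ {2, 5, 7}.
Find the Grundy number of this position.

1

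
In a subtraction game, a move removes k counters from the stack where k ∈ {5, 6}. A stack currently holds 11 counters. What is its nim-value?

0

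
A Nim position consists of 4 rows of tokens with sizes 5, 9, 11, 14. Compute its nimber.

9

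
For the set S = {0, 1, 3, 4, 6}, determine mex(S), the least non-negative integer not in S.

2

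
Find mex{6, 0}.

1

0 is in the set but 1 is not, so the mex is 1.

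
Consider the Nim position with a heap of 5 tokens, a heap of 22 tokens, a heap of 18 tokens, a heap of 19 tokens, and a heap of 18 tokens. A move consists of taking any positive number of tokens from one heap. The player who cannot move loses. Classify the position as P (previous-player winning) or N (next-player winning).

P-position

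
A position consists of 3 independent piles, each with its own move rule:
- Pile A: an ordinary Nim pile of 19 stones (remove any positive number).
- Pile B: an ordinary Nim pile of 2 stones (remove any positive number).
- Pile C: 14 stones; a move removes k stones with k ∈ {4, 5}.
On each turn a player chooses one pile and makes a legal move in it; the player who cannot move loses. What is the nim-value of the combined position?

Pile A is a plain Nim pile of size 19, so its Grundy value is 19.
Pile B is a plain Nim pile of size 2, so its Grundy value is 2.
For pile C, compute g(0), g(1), … with moves {4, 5}:
g(0) = mex{} = 0
g(1) = mex{} = 0
g(2) = mex{} = 0
g(3) = mex{} = 0
g(4) = mex{0} = 1
g(5) = mex{0} = 1
g(6) = mex{0} = 1
g(7) = mex{0} = 1
g(8) = mex{0,1} = 2
g(9) = mex{1} = 0
g(10) = mex{1} = 0
g(11) = mex{1} = 0
g(12) = mex{1,2} = 0
g(13) = mex{0,2} = 1
g(14) = mex{0} = 1
So g(14) = 1.
The value of a disjunctive sum is the nim-sum of the parts.
Combined value = 19 XOR 2 XOR 1 = 16.

16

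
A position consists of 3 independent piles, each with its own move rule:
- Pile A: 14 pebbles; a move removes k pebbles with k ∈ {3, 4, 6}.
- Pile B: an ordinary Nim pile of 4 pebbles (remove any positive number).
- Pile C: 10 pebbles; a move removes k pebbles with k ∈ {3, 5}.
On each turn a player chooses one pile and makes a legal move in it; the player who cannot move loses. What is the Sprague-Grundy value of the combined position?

5

Grundy values for pile A (subtraction set {3, 4, 6}):
k:     0  1  2  3  4  5  6  7  8  9 10 11 12 13 14
g(k):  0  0  0  1  1  1  2  2  2  0  0  0  1  1  1
So g(14) = 1.
Pile B is a plain Nim pile of size 4, so its Grundy value is 4.
For pile C, compute g(0), g(1), … with moves {3, 5}:
g(0) = mex{} = 0
g(1) = mex{} = 0
g(2) = mex{} = 0
g(3) = mex{0} = 1
g(4) = mex{0} = 1
g(5) = mex{0} = 1
g(6) = mex{0,1} = 2
g(7) = mex{0,1} = 2
g(8) = mex{1} = 0
g(9) = mex{1,2} = 0
g(10) = mex{1,2} = 0
So g(10) = 0.
By the Sprague-Grundy theorem, the Grundy value of a sum of independent games is the XOR of the component values.
Combined value = 1 XOR 4 XOR 0 = 5.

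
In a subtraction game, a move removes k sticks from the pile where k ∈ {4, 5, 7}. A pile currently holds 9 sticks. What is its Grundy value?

Build the Grundy sequence with g(k) = mex{g(k−s) : s ∈ {4, 5, 7}, s ≤ k}:
k:     0  1  2  3  4  5  6  7  8  9
g(k):  0  0  0  0  1  1  1  1  2  2
So g(9) = 2.

2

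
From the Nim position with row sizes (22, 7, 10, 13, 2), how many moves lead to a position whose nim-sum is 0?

1

Compute the nim-sum pairwise:
22 ^ 7 = 17
17 ^ 10 = 27
27 ^ 13 = 22
22 ^ 2 = 20
The overall nim-sum is X = 20. A row of size p has a winning move iff p XOR X < p (reduce it to p XOR X).
  22: 22 XOR 20 = 2 < 22 — winning move (to 2).
  7: 7 XOR 20 = 19 ≥ 7 — no move.
  10: 10 XOR 20 = 30 ≥ 10 — no move.
  13: 13 XOR 20 = 25 ≥ 13 — no move.
  2: 2 XOR 20 = 22 ≥ 2 — no move.
That gives 1 winning move.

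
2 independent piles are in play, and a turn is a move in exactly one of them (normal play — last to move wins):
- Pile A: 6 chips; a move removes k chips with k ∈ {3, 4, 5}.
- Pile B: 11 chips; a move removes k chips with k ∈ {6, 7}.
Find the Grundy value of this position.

3

For pile A, compute g(0), g(1), … with moves {3, 4, 5}:
g(0) = mex{} = 0
g(1) = mex{} = 0
g(2) = mex{} = 0
g(3) = mex{0} = 1
g(4) = mex{0} = 1
g(5) = mex{0} = 1
g(6) = mex{0,1} = 2
So g(6) = 2.
For pile B, compute g(0), g(1), … with moves {6, 7}:
k:     0  1  2  3  4  5  6  7  8  9 10 11
g(k):  0  0  0  0  0  0  1  1  1  1  1  1
So g(11) = 1.
The value of a disjunctive sum is the nim-sum of the parts.
Combined value = 2 ⊕ 1 = 3.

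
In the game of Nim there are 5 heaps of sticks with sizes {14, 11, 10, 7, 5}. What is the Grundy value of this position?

13

Bitwise XOR of the heap sizes:
  1110  (14)
  1011  (11)
  1010  (10)
  0111  (7)
  0101  (5)
  ----
  1101  (13)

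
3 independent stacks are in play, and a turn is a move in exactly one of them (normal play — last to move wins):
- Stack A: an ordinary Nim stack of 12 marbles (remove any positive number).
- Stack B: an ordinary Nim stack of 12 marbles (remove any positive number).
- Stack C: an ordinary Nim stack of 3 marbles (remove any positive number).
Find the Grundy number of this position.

Stack A is a plain Nim stack of size 12, so its Grundy value is 12.
Stack B is a plain Nim stack of size 12, so its Grundy value is 12.
Stack C is a plain Nim stack of size 3, so its Grundy value is 3.
The value of a disjunctive sum is the nim-sum of the parts.
Combined value = 12 ⊕ 12 ⊕ 3 = 3.

3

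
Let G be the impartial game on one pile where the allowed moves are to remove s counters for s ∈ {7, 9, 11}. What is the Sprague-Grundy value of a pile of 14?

2

Compute g(0), g(1), … for moves {7, 9, 11}:
g(0) = mex{} = 0
g(1) = mex{} = 0
g(2) = mex{} = 0
g(3) = mex{} = 0
g(4) = mex{} = 0
g(5) = mex{} = 0
g(6) = mex{} = 0
g(7) = mex{0} = 1
g(8) = mex{0} = 1
g(9) = mex{0} = 1
g(10) = mex{0} = 1
g(11) = mex{0} = 1
g(12) = mex{0} = 1
g(13) = mex{0} = 1
g(14) = mex{0,1} = 2
So g(14) = 2.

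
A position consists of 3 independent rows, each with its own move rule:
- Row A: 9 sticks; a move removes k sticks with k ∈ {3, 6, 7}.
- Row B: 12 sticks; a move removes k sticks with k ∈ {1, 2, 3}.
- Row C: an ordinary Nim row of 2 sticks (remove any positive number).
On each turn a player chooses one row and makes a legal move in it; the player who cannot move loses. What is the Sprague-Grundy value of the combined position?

Build the Grundy sequence for row A with g(k) = mex{g(k−s) : s ∈ {3, 6, 7}, s ≤ k}:
k:     0  1  2  3  4  5  6  7  8  9
g(k):  0  0  0  1  1  1  2  2  2  3
So g(9) = 3.
For row B, compute g(0), g(1), … with moves {1, 2, 3}:
k:     0  1  2  3  4  5  6  7  8  9 10 11 12
g(k):  0  1  2  3  0  1  2  3  0  1  2  3  0
So g(12) = 0.
Row C is a plain Nim row of size 2, so its Grundy value is 2.
The value of a disjunctive sum is the nim-sum of the parts.
Combined value = 3 ⊕ 0 ⊕ 2 = 1.

1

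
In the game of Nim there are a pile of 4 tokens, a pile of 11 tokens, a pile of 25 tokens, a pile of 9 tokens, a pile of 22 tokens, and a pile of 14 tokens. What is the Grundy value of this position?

Nim-sum: 4 XOR 11 XOR 25 XOR 9 XOR 22 XOR 14 = 7.

7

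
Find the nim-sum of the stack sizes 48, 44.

Compute the nim-sum pairwise:
48 ^ 44 = 28

28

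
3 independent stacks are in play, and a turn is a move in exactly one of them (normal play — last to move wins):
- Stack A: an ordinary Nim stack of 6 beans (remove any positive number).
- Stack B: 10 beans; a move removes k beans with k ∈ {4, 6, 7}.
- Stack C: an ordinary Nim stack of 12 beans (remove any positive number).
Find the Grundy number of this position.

Stack A is a plain Nim stack of size 6, so its Grundy value is 6.
For stack B, compute g(0), g(1), … with moves {4, 6, 7}:
k:     0  1  2  3  4  5  6  7  8  9 10
g(k):  0  0  0  0  1  1  1  1  2  2  2
So g(10) = 2.
Stack C is a plain Nim stack of size 12, so its Grundy value is 12.
The value of a disjunctive sum is the nim-sum of the parts.
Combined value = 6 XOR 2 XOR 12 = 8.

8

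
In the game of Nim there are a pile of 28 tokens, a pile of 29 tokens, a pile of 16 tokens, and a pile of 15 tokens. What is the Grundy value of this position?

30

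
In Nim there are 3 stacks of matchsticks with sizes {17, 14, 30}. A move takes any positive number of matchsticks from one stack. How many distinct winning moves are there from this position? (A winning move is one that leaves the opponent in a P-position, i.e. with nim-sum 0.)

1

Compute the nim-sum pairwise:
17 ⊕ 14 = 31
31 ⊕ 30 = 1
The overall nim-sum is X = 1. A stack of size p has a winning move iff p XOR X < p (reduce it to p XOR X).
  17: 17 XOR 1 = 16 < 17 — winning move (to 16).
  14: 14 XOR 1 = 15 ≥ 14 — no move.
  30: 30 XOR 1 = 31 ≥ 30 — no move.
That gives 1 winning move.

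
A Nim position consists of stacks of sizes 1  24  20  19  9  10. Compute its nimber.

29

In binary:
  00001  (1)
  11000  (24)
  10100  (20)
  10011  (19)
  01001  (9)
  01010  (10)
  -----
  11101  (29)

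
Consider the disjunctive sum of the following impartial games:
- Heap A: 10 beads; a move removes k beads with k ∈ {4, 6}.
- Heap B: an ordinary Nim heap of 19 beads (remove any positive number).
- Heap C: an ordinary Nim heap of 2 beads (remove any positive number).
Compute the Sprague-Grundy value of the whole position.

For heap A, compute g(0), g(1), … with moves {4, 6}:
k:     0  1  2  3  4  5  6  7  8  9 10
g(k):  0  0  0  0  1  1  1  1  2  2  0
So g(10) = 0.
Heap B is a plain Nim heap of size 19, so its Grundy value is 19.
Heap C is a plain Nim heap of size 2, so its Grundy value is 2.
By the Sprague-Grundy theorem, the Grundy value of a sum of independent games is the XOR of the component values.
Combined value = 0 ⊕ 19 ⊕ 2 = 17.

17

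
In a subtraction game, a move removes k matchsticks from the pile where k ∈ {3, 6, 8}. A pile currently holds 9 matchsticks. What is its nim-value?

3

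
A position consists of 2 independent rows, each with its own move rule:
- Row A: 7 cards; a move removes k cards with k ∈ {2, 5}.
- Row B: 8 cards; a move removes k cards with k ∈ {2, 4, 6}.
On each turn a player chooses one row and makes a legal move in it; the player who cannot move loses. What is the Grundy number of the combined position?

Grundy values for row A (subtraction set {2, 5}):
k:     0  1  2  3  4  5  6  7
g(k):  0  0  1  1  0  2  1  0
So g(7) = 0.
Grundy values for row B (subtraction set {2, 4, 6}):
g(0) = mex{} = 0
g(1) = mex{} = 0
g(2) = mex{0} = 1
g(3) = mex{0} = 1
g(4) = mex{0,1} = 2
g(5) = mex{0,1} = 2
g(6) = mex{0,1,2} = 3
g(7) = mex{0,1,2} = 3
g(8) = mex{1,2,3} = 0
So g(8) = 0.
By the Sprague-Grundy theorem, the Grundy value of a sum of independent games is the XOR of the component values.
Combined value = 0 ⊕ 0 = 0.

0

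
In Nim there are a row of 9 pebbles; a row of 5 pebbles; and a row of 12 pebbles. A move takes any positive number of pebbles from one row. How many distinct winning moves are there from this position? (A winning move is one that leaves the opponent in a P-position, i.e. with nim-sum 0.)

0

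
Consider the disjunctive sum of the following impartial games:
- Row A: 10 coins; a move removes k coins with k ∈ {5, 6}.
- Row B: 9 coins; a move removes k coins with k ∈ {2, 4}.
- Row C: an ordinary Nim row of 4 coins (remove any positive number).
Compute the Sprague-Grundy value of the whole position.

7

Build the Grundy sequence for row A with g(k) = mex{g(k−s) : s ∈ {5, 6}, s ≤ k}:
g(0) = mex{} = 0
g(1) = mex{} = 0
g(2) = mex{} = 0
g(3) = mex{} = 0
g(4) = mex{} = 0
g(5) = mex{0} = 1
g(6) = mex{0} = 1
g(7) = mex{0} = 1
g(8) = mex{0} = 1
g(9) = mex{0} = 1
g(10) = mex{0,1} = 2
So g(10) = 2.
Grundy values for row B (subtraction set {2, 4}):
k:     0  1  2  3  4  5  6  7  8  9
g(k):  0  0  1  1  2  2  0  0  1  1
So g(9) = 1.
Row C is a plain Nim row of size 4, so its Grundy value is 4.
By the Sprague-Grundy theorem, the Grundy value of a sum of independent games is the XOR of the component values.
Combined value = 2 ⊕ 1 ⊕ 4 = 7.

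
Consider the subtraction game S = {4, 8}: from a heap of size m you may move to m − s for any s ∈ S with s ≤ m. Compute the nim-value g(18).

Compute g(0), g(1), … for moves {4, 8}:
k:     0  1  2  3  4  5  6  7  8  9 10 11 12 13 14 15 16 17 18
g(k):  0  0  0  0  1  1  1  1  2  2  2  2  0  0  0  0  1  1  1
So g(18) = 1.

1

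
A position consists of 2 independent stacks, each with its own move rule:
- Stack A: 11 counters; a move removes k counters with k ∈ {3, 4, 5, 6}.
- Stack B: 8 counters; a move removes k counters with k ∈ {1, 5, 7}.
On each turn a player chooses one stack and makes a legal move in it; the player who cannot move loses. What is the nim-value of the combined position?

0

Grundy values for stack A (subtraction set {3, 4, 5, 6}):
k:     0  1  2  3  4  5  6  7  8  9 10 11
g(k):  0  0  0  1  1  1  2  2  2  0  0  0
So g(11) = 0.
For stack B, compute g(0), g(1), … with moves {1, 5, 7}:
g(0) = mex{} = 0
g(1) = mex{0} = 1
g(2) = mex{1} = 0
g(3) = mex{0} = 1
g(4) = mex{1} = 0
g(5) = mex{0} = 1
g(6) = mex{1} = 0
g(7) = mex{0} = 1
g(8) = mex{1} = 0
So g(8) = 0.
By the Sprague-Grundy theorem, the Grundy value of a sum of independent games is the XOR of the component values.
Combined value = 0 XOR 0 = 0.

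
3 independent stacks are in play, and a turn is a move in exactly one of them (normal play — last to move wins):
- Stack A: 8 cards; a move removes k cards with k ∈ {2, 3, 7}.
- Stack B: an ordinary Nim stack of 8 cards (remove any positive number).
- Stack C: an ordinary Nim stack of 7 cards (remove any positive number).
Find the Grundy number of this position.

14

Build the Grundy sequence for stack A with g(k) = mex{g(k−s) : s ∈ {2, 3, 7}, s ≤ k}:
k:     0  1  2  3  4  5  6  7  8
g(k):  0  0  1  1  2  0  0  1  1
So g(8) = 1.
Stack B is a plain Nim stack of size 8, so its Grundy value is 8.
Stack C is a plain Nim stack of size 7, so its Grundy value is 7.
The value of a disjunctive sum is the nim-sum of the parts.
Combined value = 1 ⊕ 8 ⊕ 7 = 14.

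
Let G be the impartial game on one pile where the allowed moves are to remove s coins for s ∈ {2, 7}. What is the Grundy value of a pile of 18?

Build the Grundy sequence with g(k) = mex{g(k−s) : s ∈ {2, 7}, s ≤ k}:
k:     0  1  2  3  4  5  6  7  8  9 10 11 12 13 14 15 16 17 18
g(k):  0  0  1  1  0  0  1  1  2  0  0  1  1  0  0  1  1  2  0
So g(18) = 0.

0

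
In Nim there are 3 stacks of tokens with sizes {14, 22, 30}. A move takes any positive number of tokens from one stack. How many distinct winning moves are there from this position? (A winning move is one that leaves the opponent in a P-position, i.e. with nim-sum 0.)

Nim-sum: 14 ⊕ 22 ⊕ 30 = 6.
The overall nim-sum is X = 6. A stack of size p has a winning move iff p XOR X < p (reduce it to p XOR X).
  14: 14 XOR 6 = 8 < 14 — winning move (to 8).
  22: 22 XOR 6 = 16 < 22 — winning move (to 16).
  30: 30 XOR 6 = 24 < 30 — winning move (to 24).
That gives 3 winning moves.

3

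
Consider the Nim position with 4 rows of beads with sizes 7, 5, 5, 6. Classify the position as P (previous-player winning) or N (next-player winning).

Nim-sum: 7 XOR 5 XOR 5 XOR 6 = 1.
The nim-sum is 1 ≠ 0, so this is an N-position: the player to move can win.

N-position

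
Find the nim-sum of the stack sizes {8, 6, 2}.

12

Nim-sum: 8 XOR 6 XOR 2 = 12.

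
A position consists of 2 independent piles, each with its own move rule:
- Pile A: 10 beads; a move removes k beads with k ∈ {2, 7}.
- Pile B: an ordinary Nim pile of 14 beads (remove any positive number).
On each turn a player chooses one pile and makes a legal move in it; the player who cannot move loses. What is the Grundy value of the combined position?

14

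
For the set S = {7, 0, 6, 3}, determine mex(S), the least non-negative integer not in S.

0 is in the set but 1 is not, so the mex is 1.

1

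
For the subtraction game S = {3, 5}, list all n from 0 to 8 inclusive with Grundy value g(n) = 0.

Grundy values for subtraction set {3, 5}:
k:     0  1  2  3  4  5  6  7  8
g(k):  0  0  0  1  1  1  2  2  0
The P-positions (g = 0) in 0..8 are 0, 1, 2, 8.

0, 1, 2, 8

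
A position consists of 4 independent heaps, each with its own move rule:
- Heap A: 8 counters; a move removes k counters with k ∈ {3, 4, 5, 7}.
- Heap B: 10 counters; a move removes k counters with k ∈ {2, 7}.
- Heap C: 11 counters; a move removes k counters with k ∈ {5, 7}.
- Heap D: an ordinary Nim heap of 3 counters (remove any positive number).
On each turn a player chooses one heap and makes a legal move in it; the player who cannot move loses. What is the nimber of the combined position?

Grundy values for heap A (subtraction set {3, 4, 5, 7}):
k:     0  1  2  3  4  5  6  7  8
g(k):  0  0  0  1  1  1  2  2  2
So g(8) = 2.
Grundy values for heap B (subtraction set {2, 7}):
k:     0  1  2  3  4  5  6  7  8  9 10
g(k):  0  0  1  1  0  0  1  1  2  0  0
So g(10) = 0.
Grundy values for heap C (subtraction set {5, 7}):
g(0) = mex{} = 0
g(1) = mex{} = 0
g(2) = mex{} = 0
g(3) = mex{} = 0
g(4) = mex{} = 0
g(5) = mex{0} = 1
g(6) = mex{0} = 1
g(7) = mex{0} = 1
g(8) = mex{0} = 1
g(9) = mex{0} = 1
g(10) = mex{0,1} = 2
g(11) = mex{0,1} = 2
So g(11) = 2.
Heap D is a plain Nim heap of size 3, so its Grundy value is 3.
The value of a disjunctive sum is the nim-sum of the parts.
Combined value = 2 XOR 0 XOR 2 XOR 3 = 3.

3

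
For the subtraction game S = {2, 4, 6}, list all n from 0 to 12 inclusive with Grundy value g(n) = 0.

0, 1, 8, 9

Compute g(0), g(1), … for moves {2, 4, 6}:
g(0) = mex{} = 0
g(1) = mex{} = 0
g(2) = mex{0} = 1
g(3) = mex{0} = 1
g(4) = mex{0,1} = 2
g(5) = mex{0,1} = 2
g(6) = mex{0,1,2} = 3
g(7) = mex{0,1,2} = 3
g(8) = mex{1,2,3} = 0
g(9) = mex{1,2,3} = 0
g(10) = mex{0,2,3} = 1
g(11) = mex{0,2,3} = 1
g(12) = mex{0,1,3} = 2
The P-positions (g = 0) in 0..12 are 0, 1, 8, 9.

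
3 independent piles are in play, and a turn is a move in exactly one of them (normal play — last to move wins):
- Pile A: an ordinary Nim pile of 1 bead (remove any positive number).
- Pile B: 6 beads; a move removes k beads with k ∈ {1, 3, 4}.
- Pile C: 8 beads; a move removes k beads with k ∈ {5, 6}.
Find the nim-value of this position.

Pile A is a plain Nim pile of size 1, so its Grundy value is 1.
Build the Grundy sequence for pile B with g(k) = mex{g(k−s) : s ∈ {1, 3, 4}, s ≤ k}:
g(0) = mex{} = 0
g(1) = mex{0} = 1
g(2) = mex{1} = 0
g(3) = mex{0} = 1
g(4) = mex{0,1} = 2
g(5) = mex{0,1,2} = 3
g(6) = mex{0,1,3} = 2
So g(6) = 2.
For pile C, compute g(0), g(1), … with moves {5, 6}:
g(0) = mex{} = 0
g(1) = mex{} = 0
g(2) = mex{} = 0
g(3) = mex{} = 0
g(4) = mex{} = 0
g(5) = mex{0} = 1
g(6) = mex{0} = 1
g(7) = mex{0} = 1
g(8) = mex{0} = 1
So g(8) = 1.
The value of a disjunctive sum is the nim-sum of the parts.
Combined value = 1 ⊕ 2 ⊕ 1 = 2.

2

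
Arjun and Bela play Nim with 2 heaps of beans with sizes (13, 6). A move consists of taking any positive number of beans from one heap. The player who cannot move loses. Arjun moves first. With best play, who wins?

Compute the nim-sum pairwise:
13 ^ 6 = 11
The nim-sum is 11 ≠ 0, so this is an N-position: the player to move can win; Arjun has a winning move.

Arjun wins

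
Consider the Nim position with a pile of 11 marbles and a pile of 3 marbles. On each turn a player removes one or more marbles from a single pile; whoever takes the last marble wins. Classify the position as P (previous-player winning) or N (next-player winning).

Bitwise XOR of the heap sizes:
  1011  (11)
  0011  (3)
  ----
  1000  (8)
The nim-sum is 8 ≠ 0, so this is an N-position: the player to move can win.

N-position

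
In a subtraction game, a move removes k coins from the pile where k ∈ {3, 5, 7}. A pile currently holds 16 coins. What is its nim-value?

2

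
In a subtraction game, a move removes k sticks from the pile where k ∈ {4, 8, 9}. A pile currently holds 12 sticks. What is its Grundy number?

3

Compute g(0), g(1), … for moves {4, 8, 9}:
g(0) = mex{} = 0
g(1) = mex{} = 0
g(2) = mex{} = 0
g(3) = mex{} = 0
g(4) = mex{0} = 1
g(5) = mex{0} = 1
g(6) = mex{0} = 1
g(7) = mex{0} = 1
g(8) = mex{0,1} = 2
g(9) = mex{0,1} = 2
g(10) = mex{0,1} = 2
g(11) = mex{0,1} = 2
g(12) = mex{0,1,2} = 3
So g(12) = 3.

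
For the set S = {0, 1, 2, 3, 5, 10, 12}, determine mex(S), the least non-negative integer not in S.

The values 0, 1, 2, 3 are all present; 4 is the first non-negative integer missing from the set.

4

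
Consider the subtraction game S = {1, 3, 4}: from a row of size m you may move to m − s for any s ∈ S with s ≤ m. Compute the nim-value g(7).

Build the Grundy sequence with g(k) = mex{g(k−s) : s ∈ {1, 3, 4}, s ≤ k}:
k:     0  1  2  3  4  5  6  7
g(k):  0  1  0  1  2  3  2  0
So g(7) = 0.

0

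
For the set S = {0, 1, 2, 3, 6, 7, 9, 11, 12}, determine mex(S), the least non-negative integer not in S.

4

The values 0, 1, 2, 3 are all present; 4 is the first non-negative integer missing from the set.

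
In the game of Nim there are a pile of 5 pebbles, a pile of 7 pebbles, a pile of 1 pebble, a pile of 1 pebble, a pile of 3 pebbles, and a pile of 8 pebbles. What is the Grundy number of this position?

9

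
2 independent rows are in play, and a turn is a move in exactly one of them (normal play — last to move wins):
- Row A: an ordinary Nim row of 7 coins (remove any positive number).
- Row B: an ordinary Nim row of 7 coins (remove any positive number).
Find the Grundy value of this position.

0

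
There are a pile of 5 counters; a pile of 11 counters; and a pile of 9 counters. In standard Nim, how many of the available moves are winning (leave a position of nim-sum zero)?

Write each in binary and XOR column by column:
  0101  (5)
  1011  (11)
  1001  (9)
  ----
  0111  (7)
The overall nim-sum is X = 7. A pile of size p has a winning move iff p XOR X < p (reduce it to p XOR X).
  5: 5 XOR 7 = 2 < 5 — winning move (to 2).
  11: 11 XOR 7 = 12 ≥ 11 — no move.
  9: 9 XOR 7 = 14 ≥ 9 — no move.
That gives 1 winning move.

1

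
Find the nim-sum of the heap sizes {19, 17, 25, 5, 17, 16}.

31

Nim-sum: 19 ^ 17 ^ 25 ^ 5 ^ 17 ^ 16 = 31.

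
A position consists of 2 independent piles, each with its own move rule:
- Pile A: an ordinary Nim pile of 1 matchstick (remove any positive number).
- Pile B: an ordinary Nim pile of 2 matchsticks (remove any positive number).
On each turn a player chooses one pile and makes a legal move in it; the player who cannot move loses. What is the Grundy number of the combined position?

3

Pile A is a plain Nim pile of size 1, so its Grundy value is 1.
Pile B is a plain Nim pile of size 2, so its Grundy value is 2.
By the Sprague-Grundy theorem, the Grundy value of a sum of independent games is the XOR of the component values.
Combined value = 1 XOR 2 = 3.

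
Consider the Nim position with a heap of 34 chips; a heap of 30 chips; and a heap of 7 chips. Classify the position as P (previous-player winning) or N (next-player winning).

Nim-sum: 34 ^ 30 ^ 7 = 59.
The nim-sum is 59 ≠ 0, so this is an N-position: the player to move can win.

N-position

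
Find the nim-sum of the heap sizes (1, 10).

11

Bitwise XOR of the heap sizes:
  0001  (1)
  1010  (10)
  ----
  1011  (11)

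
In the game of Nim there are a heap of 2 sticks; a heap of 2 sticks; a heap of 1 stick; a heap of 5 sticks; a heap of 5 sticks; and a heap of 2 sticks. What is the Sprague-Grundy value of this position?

Bitwise XOR of the heap sizes:
  010  (2)
  010  (2)
  001  (1)
  101  (5)
  101  (5)
  010  (2)
  ---
  011  (3)

3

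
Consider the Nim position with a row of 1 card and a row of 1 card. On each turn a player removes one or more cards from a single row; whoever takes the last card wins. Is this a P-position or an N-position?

P-position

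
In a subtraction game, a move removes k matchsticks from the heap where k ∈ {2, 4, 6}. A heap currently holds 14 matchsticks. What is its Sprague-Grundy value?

3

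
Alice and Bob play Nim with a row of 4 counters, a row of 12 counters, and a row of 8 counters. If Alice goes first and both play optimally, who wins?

Bob wins

Write each in binary and XOR column by column:
  0100  (4)
  1100  (12)
  1000  (8)
  ----
  0000  (0)
The nim-sum is 0, so this is a P-position: the player to move is in a losing position under optimal play; Alice is about to move from it and so loses — Bob wins.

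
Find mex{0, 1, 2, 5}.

3

The values 0, 1, 2 are all present; 3 is the first non-negative integer missing from the set.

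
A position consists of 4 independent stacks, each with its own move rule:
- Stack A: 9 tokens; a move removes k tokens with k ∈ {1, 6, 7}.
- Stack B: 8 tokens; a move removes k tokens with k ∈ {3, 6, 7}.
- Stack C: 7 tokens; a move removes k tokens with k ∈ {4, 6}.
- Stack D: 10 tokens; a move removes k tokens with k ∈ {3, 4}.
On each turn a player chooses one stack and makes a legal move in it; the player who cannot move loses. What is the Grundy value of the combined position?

Grundy values for stack A (subtraction set {1, 6, 7}):
k:     0  1  2  3  4  5  6  7  8  9
g(k):  0  1  0  1  0  1  2  3  2  3
So g(9) = 3.
Grundy values for stack B (subtraction set {3, 6, 7}):
g(0) = mex{} = 0
g(1) = mex{} = 0
g(2) = mex{} = 0
g(3) = mex{0} = 1
g(4) = mex{0} = 1
g(5) = mex{0} = 1
g(6) = mex{0,1} = 2
g(7) = mex{0,1} = 2
g(8) = mex{0,1} = 2
So g(8) = 2.
Build the Grundy sequence for stack C with g(k) = mex{g(k−s) : s ∈ {4, 6}, s ≤ k}:
g(0) = mex{} = 0
g(1) = mex{} = 0
g(2) = mex{} = 0
g(3) = mex{} = 0
g(4) = mex{0} = 1
g(5) = mex{0} = 1
g(6) = mex{0} = 1
g(7) = mex{0} = 1
So g(7) = 1.
Grundy values for stack D (subtraction set {3, 4}):
k:     0  1  2  3  4  5  6  7  8  9 10
g(k):  0  0  0  1  1  1  2  0  0  0  1
So g(10) = 1.
The value of a disjunctive sum is the nim-sum of the parts.
Combined value = 3 XOR 2 XOR 1 XOR 1 = 1.

1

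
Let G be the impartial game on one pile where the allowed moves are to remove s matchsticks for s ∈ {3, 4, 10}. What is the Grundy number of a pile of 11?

Build the Grundy sequence with g(k) = mex{g(k−s) : s ∈ {3, 4, 10}, s ≤ k}:
k:     0  1  2  3  4  5  6  7  8  9 10 11
g(k):  0  0  0  1  1  1  2  0  0  0  1  1
So g(11) = 1.

1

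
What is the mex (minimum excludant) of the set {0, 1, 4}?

2

The values 0, 1 are all present; 2 is the first non-negative integer missing from the set.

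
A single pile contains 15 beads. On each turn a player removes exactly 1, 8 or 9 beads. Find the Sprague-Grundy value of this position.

Grundy values for subtraction set {1, 8, 9}:
k:     0  1  2  3  4  5  6  7  8  9 10 11 12 13 14 15
g(k):  0  1  0  1  0  1  0  1  2  3  2  3  2  3  2  3
So g(15) = 3.

3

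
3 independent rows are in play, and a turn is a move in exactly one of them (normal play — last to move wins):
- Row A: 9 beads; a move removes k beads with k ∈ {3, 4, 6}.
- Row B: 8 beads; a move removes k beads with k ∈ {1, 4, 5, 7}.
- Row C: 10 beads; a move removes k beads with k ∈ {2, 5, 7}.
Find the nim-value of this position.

0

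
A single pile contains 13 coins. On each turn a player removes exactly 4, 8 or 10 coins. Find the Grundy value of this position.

3

Grundy values for subtraction set {4, 8, 10}:
g(0) = mex{} = 0
g(1) = mex{} = 0
g(2) = mex{} = 0
g(3) = mex{} = 0
g(4) = mex{0} = 1
g(5) = mex{0} = 1
g(6) = mex{0} = 1
g(7) = mex{0} = 1
g(8) = mex{0,1} = 2
g(9) = mex{0,1} = 2
g(10) = mex{0,1} = 2
g(11) = mex{0,1} = 2
g(12) = mex{0,1,2} = 3
g(13) = mex{0,1,2} = 3
So g(13) = 3.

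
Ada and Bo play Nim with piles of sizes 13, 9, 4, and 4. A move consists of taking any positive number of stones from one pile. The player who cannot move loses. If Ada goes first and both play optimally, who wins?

Compute the nim-sum pairwise:
13 ⊕ 9 = 4
4 ⊕ 4 = 0
0 ⊕ 4 = 4
The nim-sum is 4 ≠ 0, so this is an N-position: the player to move can win; Ada has a winning move.

Ada wins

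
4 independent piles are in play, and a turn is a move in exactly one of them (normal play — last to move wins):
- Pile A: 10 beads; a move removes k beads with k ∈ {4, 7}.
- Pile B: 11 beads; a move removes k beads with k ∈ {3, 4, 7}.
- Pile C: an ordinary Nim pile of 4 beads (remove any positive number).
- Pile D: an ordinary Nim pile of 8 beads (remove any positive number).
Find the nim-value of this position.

14

Grundy values for pile A (subtraction set {4, 7}):
k:     0  1  2  3  4  5  6  7  8  9 10
g(k):  0  0  0  0  1  1  1  1  2  2  2
So g(10) = 2.
Build the Grundy sequence for pile B with g(k) = mex{g(k−s) : s ∈ {3, 4, 7}, s ≤ k}:
g(0) = mex{} = 0
g(1) = mex{} = 0
g(2) = mex{} = 0
g(3) = mex{0} = 1
g(4) = mex{0} = 1
g(5) = mex{0} = 1
g(6) = mex{0,1} = 2
g(7) = mex{0,1} = 2
g(8) = mex{0,1} = 2
g(9) = mex{0,1,2} = 3
g(10) = mex{1,2} = 0
g(11) = mex{1,2} = 0
So g(11) = 0.
Pile C is a plain Nim pile of size 4, so its Grundy value is 4.
Pile D is a plain Nim pile of size 8, so its Grundy value is 8.
By the Sprague-Grundy theorem, the Grundy value of a sum of independent games is the XOR of the component values.
Combined value = 2 XOR 0 XOR 4 XOR 8 = 14.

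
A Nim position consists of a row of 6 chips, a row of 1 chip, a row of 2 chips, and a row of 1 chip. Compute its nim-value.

4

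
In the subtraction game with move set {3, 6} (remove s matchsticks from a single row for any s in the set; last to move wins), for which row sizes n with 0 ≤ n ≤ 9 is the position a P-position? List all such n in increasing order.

0, 1, 2, 9

Build the Grundy sequence with g(k) = mex{g(k−s) : s ∈ {3, 6}, s ≤ k}:
g(0) = mex{} = 0
g(1) = mex{} = 0
g(2) = mex{} = 0
g(3) = mex{0} = 1
g(4) = mex{0} = 1
g(5) = mex{0} = 1
g(6) = mex{0,1} = 2
g(7) = mex{0,1} = 2
g(8) = mex{0,1} = 2
g(9) = mex{1,2} = 0
The P-positions (g = 0) in 0..9 are 0, 1, 2, 9.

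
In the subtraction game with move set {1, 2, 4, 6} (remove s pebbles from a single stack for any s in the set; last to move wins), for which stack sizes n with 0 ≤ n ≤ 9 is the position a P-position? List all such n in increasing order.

Compute g(0), g(1), … for moves {1, 2, 4, 6}:
g(0) = mex{} = 0
g(1) = mex{0} = 1
g(2) = mex{0,1} = 2
g(3) = mex{1,2} = 0
g(4) = mex{0,2} = 1
g(5) = mex{0,1} = 2
g(6) = mex{0,1,2} = 3
g(7) = mex{0,1,2,3} = 4
g(8) = mex{1,2,3,4} = 0
g(9) = mex{0,2,4} = 1
The P-positions (g = 0) in 0..9 are 0, 3, 8.

0, 3, 8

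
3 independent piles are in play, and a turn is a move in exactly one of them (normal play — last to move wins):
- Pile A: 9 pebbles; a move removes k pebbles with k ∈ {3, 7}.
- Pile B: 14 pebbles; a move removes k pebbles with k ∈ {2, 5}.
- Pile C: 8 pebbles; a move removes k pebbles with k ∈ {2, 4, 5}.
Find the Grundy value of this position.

1

For pile A, compute g(0), g(1), … with moves {3, 7}:
g(0) = mex{} = 0
g(1) = mex{} = 0
g(2) = mex{} = 0
g(3) = mex{0} = 1
g(4) = mex{0} = 1
g(5) = mex{0} = 1
g(6) = mex{1} = 0
g(7) = mex{0,1} = 2
g(8) = mex{0,1} = 2
g(9) = mex{0} = 1
So g(9) = 1.
Grundy values for pile B (subtraction set {2, 5}):
k:     0  1  2  3  4  5  6  7  8  9 10 11 12 13 14
g(k):  0  0  1  1  0  2  1  0  0  1  1  0  2  1  0
So g(14) = 0.
Build the Grundy sequence for pile C with g(k) = mex{g(k−s) : s ∈ {2, 4, 5}, s ≤ k}:
k:     0  1  2  3  4  5  6  7  8
g(k):  0  0  1  1  2  2  3  0  0
So g(8) = 0.
The value of a disjunctive sum is the nim-sum of the parts.
Combined value = 1 ⊕ 0 ⊕ 0 = 1.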